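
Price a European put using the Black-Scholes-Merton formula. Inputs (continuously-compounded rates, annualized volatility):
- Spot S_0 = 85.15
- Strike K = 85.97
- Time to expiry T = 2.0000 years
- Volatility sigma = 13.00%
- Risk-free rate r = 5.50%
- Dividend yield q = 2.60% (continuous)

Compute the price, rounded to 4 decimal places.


Answer: Price = 4.0690

Derivation:
d1 = (ln(S/K) + (r - q + 0.5*sigma^2) * T) / (sigma * sqrt(T)) = 0.35527225
d2 = d1 - sigma * sqrt(T) = 0.17142449
exp(-rT) = 0.89583414; exp(-qT) = 0.94932887
P = K * exp(-rT) * N(-d2) - S_0 * exp(-qT) * N(-d1)
N(-d1) = 0.36119282; N(-d2) = 0.43194500
P = 85.9700 * 0.89583414 * 0.43194500 - 85.1500 * 0.94932887 * 0.36119282 = 4.0690


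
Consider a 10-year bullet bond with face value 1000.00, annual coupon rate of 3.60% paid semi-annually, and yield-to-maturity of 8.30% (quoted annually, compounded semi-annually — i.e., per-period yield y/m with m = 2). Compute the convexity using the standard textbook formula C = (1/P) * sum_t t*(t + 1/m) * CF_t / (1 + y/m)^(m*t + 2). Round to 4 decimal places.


Answer: Convexity = 72.8558

Derivation:
Coupon per period c = face * coupon_rate / m = 18.000000
Periods per year m = 2; per-period yield y/m = 0.041500
Number of cashflows N = 20
Cashflows (t years, CF_t, discount factor 1/(1+y/m)^(m*t), PV):
  t = 0.5000: CF_t = 18.000000, DF = 0.960154, PV = 17.282765
  t = 1.0000: CF_t = 18.000000, DF = 0.921895, PV = 16.594110
  t = 1.5000: CF_t = 18.000000, DF = 0.885161, PV = 15.932895
  t = 2.0000: CF_t = 18.000000, DF = 0.849890, PV = 15.298026
  t = 2.5000: CF_t = 18.000000, DF = 0.816025, PV = 14.688456
  t = 3.0000: CF_t = 18.000000, DF = 0.783510, PV = 14.103174
  t = 3.5000: CF_t = 18.000000, DF = 0.752290, PV = 13.541213
  t = 4.0000: CF_t = 18.000000, DF = 0.722314, PV = 13.001645
  t = 4.5000: CF_t = 18.000000, DF = 0.693532, PV = 12.483577
  t = 5.0000: CF_t = 18.000000, DF = 0.665897, PV = 11.986151
  t = 5.5000: CF_t = 18.000000, DF = 0.639364, PV = 11.508547
  t = 6.0000: CF_t = 18.000000, DF = 0.613887, PV = 11.049973
  t = 6.5000: CF_t = 18.000000, DF = 0.589426, PV = 10.609672
  t = 7.0000: CF_t = 18.000000, DF = 0.565940, PV = 10.186915
  t = 7.5000: CF_t = 18.000000, DF = 0.543389, PV = 9.781003
  t = 8.0000: CF_t = 18.000000, DF = 0.521737, PV = 9.391265
  t = 8.5000: CF_t = 18.000000, DF = 0.500948, PV = 9.017058
  t = 9.0000: CF_t = 18.000000, DF = 0.480987, PV = 8.657761
  t = 9.5000: CF_t = 18.000000, DF = 0.461821, PV = 8.312780
  t = 10.0000: CF_t = 1018.000000, DF = 0.443419, PV = 451.400767
Price P = sum_t PV_t = 684.827751
Convexity numerator sum_t t*(t + 1/m) * CF_t / (1+y/m)^(m*t + 2):
  t = 0.5000: term = 7.966447
  t = 1.0000: term = 22.947040
  t = 1.5000: term = 44.065367
  t = 2.0000: term = 70.515869
  t = 2.5000: term = 101.559101
  t = 3.0000: term = 136.517275
  t = 3.5000: term = 174.770075
  t = 4.0000: term = 215.750727
  t = 4.5000: term = 258.942303
  t = 5.0000: term = 303.874255
  t = 5.5000: term = 350.119161
  t = 6.0000: term = 397.289669
  t = 6.5000: term = 445.035635
  t = 7.0000: term = 493.041436
  t = 7.5000: term = 541.023454
  t = 8.0000: term = 588.727714
  t = 8.5000: term = 635.927680
  t = 9.0000: term = 682.422181
  t = 9.5000: term = 728.033478
  t = 10.0000: term = 43695.130709
Convexity = (1/P) * sum = 49893.659576 / 684.827751 = 72.855779


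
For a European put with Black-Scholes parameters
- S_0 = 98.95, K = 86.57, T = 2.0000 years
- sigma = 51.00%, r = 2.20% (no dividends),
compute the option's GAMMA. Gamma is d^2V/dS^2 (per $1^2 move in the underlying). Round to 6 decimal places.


Answer: Gamma = 0.004650

Derivation:
d1 = 0.6069490388; d2 = -0.1142998780
phi(d1) = 0.3318301289; exp(-qT) = 1.0000000000; exp(-rT) = 0.9569539575
Gamma = exp(-qT) * phi(d1) / (S * sigma * sqrt(T)) = 1.0000000000 * 0.3318301289 / (98.9500 * 0.5100 * 1.4142135624) = 0.004650


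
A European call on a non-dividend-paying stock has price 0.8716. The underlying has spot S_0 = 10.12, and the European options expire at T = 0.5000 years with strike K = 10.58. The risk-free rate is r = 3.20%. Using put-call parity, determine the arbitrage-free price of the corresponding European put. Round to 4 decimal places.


Answer: Put price = 1.1637

Derivation:
Put-call parity: C - P = S_0 * exp(-qT) - K * exp(-rT).
S_0 * exp(-qT) = 10.1200 * 1.00000000 = 10.12000000
K * exp(-rT) = 10.5800 * 0.98412732 = 10.41206705
P = C - S*exp(-qT) + K*exp(-rT)
P = 0.8716 - 10.12000000 + 10.41206705 = 1.1637


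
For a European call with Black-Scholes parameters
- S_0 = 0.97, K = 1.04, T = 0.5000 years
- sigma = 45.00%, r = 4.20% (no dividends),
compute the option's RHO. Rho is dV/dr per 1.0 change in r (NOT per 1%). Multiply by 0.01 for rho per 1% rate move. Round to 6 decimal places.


d1 = 0.0061127947; d2 = -0.3120852568
phi(d1) = 0.3989348270; exp(-qT) = 1.0000000000; exp(-rT) = 0.9792189646
N(d2) = 0.3774878654
Rho = K*T*exp(-rT)*N(d2) = 1.0400 * 0.5000 * 0.9792189646 * 0.3774878654 = 0.192215

Answer: Rho = 0.192215


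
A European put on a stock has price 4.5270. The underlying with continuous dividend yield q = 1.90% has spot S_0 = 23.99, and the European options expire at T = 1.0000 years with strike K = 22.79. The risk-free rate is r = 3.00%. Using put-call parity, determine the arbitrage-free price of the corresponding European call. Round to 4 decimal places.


Answer: Call price = 5.9490

Derivation:
Put-call parity: C - P = S_0 * exp(-qT) - K * exp(-rT).
S_0 * exp(-qT) = 23.9900 * 0.98117936 = 23.53849290
K * exp(-rT) = 22.7900 * 0.97044553 = 22.11645371
C = P + S*exp(-qT) - K*exp(-rT)
C = 4.5270 + 23.53849290 - 22.11645371 = 5.9490


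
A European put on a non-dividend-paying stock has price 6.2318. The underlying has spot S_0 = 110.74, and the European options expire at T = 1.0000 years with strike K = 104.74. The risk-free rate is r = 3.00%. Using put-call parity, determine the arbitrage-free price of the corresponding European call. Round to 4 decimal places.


Put-call parity: C - P = S_0 * exp(-qT) - K * exp(-rT).
S_0 * exp(-qT) = 110.7400 * 1.00000000 = 110.74000000
K * exp(-rT) = 104.7400 * 0.97044553 = 101.64446518
C = P + S*exp(-qT) - K*exp(-rT)
C = 6.2318 + 110.74000000 - 101.64446518 = 15.3273

Answer: Call price = 15.3273


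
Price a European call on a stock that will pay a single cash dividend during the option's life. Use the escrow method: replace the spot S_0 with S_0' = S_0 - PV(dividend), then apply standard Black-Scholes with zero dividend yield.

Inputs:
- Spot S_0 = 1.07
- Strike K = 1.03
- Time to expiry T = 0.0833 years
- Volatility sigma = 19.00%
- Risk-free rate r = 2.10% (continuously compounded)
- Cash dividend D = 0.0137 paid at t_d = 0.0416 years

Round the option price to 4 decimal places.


PV(D) = D * exp(-r * t_d) = 0.0137 * 0.99912678 = 0.01368804
S_0' = S_0 - PV(D) = 1.0700 - 0.01368804 = 1.05631196
d1 = (ln(S_0'/K) + (r + sigma^2/2)*T) / (sigma*sqrt(T)) = 0.51931115
d2 = d1 - sigma*sqrt(T) = 0.46447385
exp(-rT) = 0.99825223
N(d1) = 0.69822811; N(d2) = 0.67884585
C = S_0' * N(d1) - K * exp(-rT) * N(d2) = 1.05631196 * 0.69822811 - 1.0300 * 0.99825223 * 0.67884585 = 0.0396

Answer: Price = 0.0396


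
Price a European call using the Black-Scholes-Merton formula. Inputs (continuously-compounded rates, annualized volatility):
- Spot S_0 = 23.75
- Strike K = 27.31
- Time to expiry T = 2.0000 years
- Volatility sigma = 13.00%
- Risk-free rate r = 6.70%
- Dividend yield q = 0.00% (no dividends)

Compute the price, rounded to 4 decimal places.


d1 = (ln(S/K) + (r - q + 0.5*sigma^2) * T) / (sigma * sqrt(T)) = 0.06108094
d2 = d1 - sigma * sqrt(T) = -0.12276682
exp(-rT) = 0.87459006; exp(-qT) = 1.00000000
C = S_0 * exp(-qT) * N(d1) - K * exp(-rT) * N(d2)
N(d1) = 0.52435263; N(d2) = 0.45114588
C = 23.7500 * 1.00000000 * 0.52435263 - 27.3100 * 0.87459006 * 0.45114588 = 1.6777

Answer: Price = 1.6777


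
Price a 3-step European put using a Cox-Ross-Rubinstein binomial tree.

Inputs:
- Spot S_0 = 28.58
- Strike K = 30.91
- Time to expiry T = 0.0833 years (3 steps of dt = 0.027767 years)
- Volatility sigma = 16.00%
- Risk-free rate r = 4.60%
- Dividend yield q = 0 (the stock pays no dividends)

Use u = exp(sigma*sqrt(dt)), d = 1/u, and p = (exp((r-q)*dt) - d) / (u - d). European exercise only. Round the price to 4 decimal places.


dt = T/N = 0.027767
u = exp(sigma*sqrt(dt)) = 1.027020; d = 1/u = 0.973691
p = (exp((r-q)*dt) - d) / (u - d) = 0.517301
Discount per step: exp(-r*dt) = 0.998724
Stock lattice S(k, i) with i counting down-moves:
  k=0: S(0,0) = 28.5800
  k=1: S(1,0) = 29.3522; S(1,1) = 27.8281
  k=2: S(2,0) = 30.1453; S(2,1) = 28.5800; S(2,2) = 27.0960
  k=3: S(3,0) = 30.9598; S(3,1) = 29.3522; S(3,2) = 27.8281; S(3,3) = 26.3831
Terminal payoffs V(N, i) = max(K - S_T, 0):
  V(3,0) = 0.000000; V(3,1) = 1.557771; V(3,2) = 3.081913; V(3,3) = 4.526913
Backward induction: V(k, i) = exp(-r*dt) * [p * V(k+1, i) + (1-p) * V(k+1, i+1)].
  V(2,0) = exp(-r*dt) * [p*0.000000 + (1-p)*1.557771] = 0.750974
  V(2,1) = exp(-r*dt) * [p*1.557771 + (1-p)*3.081913] = 2.290545
  V(2,2) = exp(-r*dt) * [p*3.081913 + (1-p)*4.526913] = 3.774588
  V(1,0) = exp(-r*dt) * [p*0.750974 + (1-p)*2.290545] = 1.492216
  V(1,1) = exp(-r*dt) * [p*2.290545 + (1-p)*3.774588] = 3.003053
  V(0,0) = exp(-r*dt) * [p*1.492216 + (1-p)*3.003053] = 2.218660

Answer: Price = V(0,0) = 2.2187


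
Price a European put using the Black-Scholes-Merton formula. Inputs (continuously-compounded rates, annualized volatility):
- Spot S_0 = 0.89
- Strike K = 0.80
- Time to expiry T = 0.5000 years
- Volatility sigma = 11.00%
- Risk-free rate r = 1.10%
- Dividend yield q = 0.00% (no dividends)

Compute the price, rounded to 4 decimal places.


Answer: Price = 0.0022

Derivation:
d1 = (ln(S/K) + (r - q + 0.5*sigma^2) * T) / (sigma * sqrt(T)) = 1.48022822
d2 = d1 - sigma * sqrt(T) = 1.40244647
exp(-rT) = 0.99451510; exp(-qT) = 1.00000000
P = K * exp(-rT) * N(-d2) - S_0 * exp(-qT) * N(-d1)
N(-d1) = 0.06940618; N(-d2) = 0.08039098
P = 0.8000 * 0.99451510 * 0.08039098 - 0.8900 * 1.00000000 * 0.06940618 = 0.0022


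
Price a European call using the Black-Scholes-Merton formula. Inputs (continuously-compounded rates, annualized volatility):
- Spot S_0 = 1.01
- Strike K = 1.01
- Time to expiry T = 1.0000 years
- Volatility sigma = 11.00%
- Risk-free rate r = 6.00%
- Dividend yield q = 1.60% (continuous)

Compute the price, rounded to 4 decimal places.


d1 = (ln(S/K) + (r - q + 0.5*sigma^2) * T) / (sigma * sqrt(T)) = 0.45500000
d2 = d1 - sigma * sqrt(T) = 0.34500000
exp(-rT) = 0.94176453; exp(-qT) = 0.98412732
C = S_0 * exp(-qT) * N(d1) - K * exp(-rT) * N(d2)
N(d1) = 0.67544538; N(d2) = 0.63495281
C = 1.0100 * 0.98412732 * 0.67544538 - 1.0100 * 0.94176453 * 0.63495281 = 0.0674

Answer: Price = 0.0674


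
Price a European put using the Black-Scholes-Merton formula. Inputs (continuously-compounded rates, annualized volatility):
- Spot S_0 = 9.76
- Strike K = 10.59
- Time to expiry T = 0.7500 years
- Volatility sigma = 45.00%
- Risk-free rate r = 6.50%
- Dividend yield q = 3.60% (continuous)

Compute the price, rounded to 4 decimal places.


d1 = (ln(S/K) + (r - q + 0.5*sigma^2) * T) / (sigma * sqrt(T)) = 0.04123497
d2 = d1 - sigma * sqrt(T) = -0.34847646
exp(-rT) = 0.95241920; exp(-qT) = 0.97336124
P = K * exp(-rT) * N(-d2) - S_0 * exp(-qT) * N(-d1)
N(-d1) = 0.48355429; N(-d2) = 0.63625880
P = 10.5900 * 0.95241920 * 0.63625880 - 9.7600 * 0.97336124 * 0.48355429 = 1.8236

Answer: Price = 1.8236


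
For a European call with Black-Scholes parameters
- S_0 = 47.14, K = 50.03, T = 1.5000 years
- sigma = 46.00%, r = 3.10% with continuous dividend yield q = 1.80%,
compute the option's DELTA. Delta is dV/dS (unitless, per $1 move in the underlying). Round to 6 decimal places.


d1 = 0.2106899706; d2 = -0.3526926703
phi(d1) = 0.3901852452; exp(-qT) = 0.9733612415; exp(-rT) = 0.9545645606
N(d1) = 0.5834353994
Delta = exp(-qT) * N(d1) = 0.9733612415 * 0.5834353994 = 0.567893

Answer: Delta = 0.567893


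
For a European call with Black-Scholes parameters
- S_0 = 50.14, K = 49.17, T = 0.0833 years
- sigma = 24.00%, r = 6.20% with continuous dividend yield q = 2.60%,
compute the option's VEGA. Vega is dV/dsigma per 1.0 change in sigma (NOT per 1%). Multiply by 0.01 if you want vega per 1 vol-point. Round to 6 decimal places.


Answer: Vega = 5.399350

Derivation:
d1 = 0.3599524815; d2 = 0.2906843070
phi(d1) = 0.3739170014; exp(-qT) = 0.9978365437; exp(-rT) = 0.9948487136
Vega = S * exp(-qT) * phi(d1) * sqrt(T) = 50.1400 * 0.9978365437 * 0.3739170014 * 0.2886173938 = 5.399350


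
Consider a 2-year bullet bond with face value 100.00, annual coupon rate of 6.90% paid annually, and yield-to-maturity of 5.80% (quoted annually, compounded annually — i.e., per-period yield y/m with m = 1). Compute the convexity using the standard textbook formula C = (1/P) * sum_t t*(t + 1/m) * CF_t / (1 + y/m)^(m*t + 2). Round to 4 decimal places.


Coupon per period c = face * coupon_rate / m = 6.900000
Periods per year m = 1; per-period yield y/m = 0.058000
Number of cashflows N = 2
Cashflows (t years, CF_t, discount factor 1/(1+y/m)^(m*t), PV):
  t = 1.0000: CF_t = 6.900000, DF = 0.945180, PV = 6.521739
  t = 2.0000: CF_t = 106.900000, DF = 0.893364, PV = 95.500659
Price P = sum_t PV_t = 102.022398
Convexity numerator sum_t t*(t + 1/m) * CF_t / (1+y/m)^(m*t + 2):
  t = 1.0000: term = 11.652580
  t = 2.0000: term = 511.901362
Convexity = (1/P) * sum = 523.553941 / 102.022398 = 5.131755

Answer: Convexity = 5.1318


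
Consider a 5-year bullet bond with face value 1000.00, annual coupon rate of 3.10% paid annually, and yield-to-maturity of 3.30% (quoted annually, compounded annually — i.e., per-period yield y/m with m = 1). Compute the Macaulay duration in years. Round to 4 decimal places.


Coupon per period c = face * coupon_rate / m = 31.000000
Periods per year m = 1; per-period yield y/m = 0.033000
Number of cashflows N = 5
Cashflows (t years, CF_t, discount factor 1/(1+y/m)^(m*t), PV):
  t = 1.0000: CF_t = 31.000000, DF = 0.968054, PV = 30.009681
  t = 2.0000: CF_t = 31.000000, DF = 0.937129, PV = 29.050998
  t = 3.0000: CF_t = 31.000000, DF = 0.907192, PV = 28.122941
  t = 4.0000: CF_t = 31.000000, DF = 0.878211, PV = 27.224531
  t = 5.0000: CF_t = 1031.000000, DF = 0.850156, PV = 876.510368
Price P = sum_t PV_t = 990.918518
Macaulay numerator sum_t t * PV_t:
  t * PV_t at t = 1.0000: 30.009681
  t * PV_t at t = 2.0000: 58.101995
  t * PV_t at t = 3.0000: 84.368822
  t * PV_t at t = 4.0000: 108.898124
  t * PV_t at t = 5.0000: 4382.551841
Macaulay duration D = (sum_t t * PV_t) / P = 4663.930463 / 990.918518 = 4.706674

Answer: Macaulay duration = 4.7067 years


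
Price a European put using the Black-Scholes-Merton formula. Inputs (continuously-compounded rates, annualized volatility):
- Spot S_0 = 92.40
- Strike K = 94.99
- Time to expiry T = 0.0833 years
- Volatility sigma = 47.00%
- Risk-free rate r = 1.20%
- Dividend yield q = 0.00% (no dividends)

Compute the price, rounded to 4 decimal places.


d1 = (ln(S/K) + (r - q + 0.5*sigma^2) * T) / (sigma * sqrt(T)) = -0.12859961
d2 = d1 - sigma * sqrt(T) = -0.26424978
exp(-rT) = 0.99900090; exp(-qT) = 1.00000000
P = K * exp(-rT) * N(-d2) - S_0 * exp(-qT) * N(-d1)
N(-d1) = 0.55116276; N(-d2) = 0.60420627
P = 94.9900 * 0.99900090 * 0.60420627 - 92.4000 * 1.00000000 * 0.55116276 = 6.4088

Answer: Price = 6.4088


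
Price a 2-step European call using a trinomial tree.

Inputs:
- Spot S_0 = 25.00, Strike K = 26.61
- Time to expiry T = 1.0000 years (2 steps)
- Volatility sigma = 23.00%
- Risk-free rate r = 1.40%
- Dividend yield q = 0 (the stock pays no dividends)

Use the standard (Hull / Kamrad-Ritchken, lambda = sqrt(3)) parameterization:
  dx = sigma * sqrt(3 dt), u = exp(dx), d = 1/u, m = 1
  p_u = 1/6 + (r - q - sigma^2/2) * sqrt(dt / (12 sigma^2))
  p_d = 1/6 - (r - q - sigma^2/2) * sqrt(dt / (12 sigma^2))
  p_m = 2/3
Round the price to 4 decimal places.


dt = T/N = 0.500000; dx = sigma*sqrt(3*dt) = 0.281691
u = exp(dx) = 1.325370; d = 1/u = 0.754507
p_u = 0.155617, p_m = 0.666667, p_d = 0.177716
Discount per step: exp(-r*dt) = 0.993024
Stock lattice S(k, j) with j the centered position index:
  k=0: S(0,+0) = 25.0000
  k=1: S(1,-1) = 18.8627; S(1,+0) = 25.0000; S(1,+1) = 33.1342
  k=2: S(2,-2) = 14.2320; S(2,-1) = 18.8627; S(2,+0) = 25.0000; S(2,+1) = 33.1342; S(2,+2) = 43.9151
Terminal payoffs V(N, j) = max(S_T - K, 0):
  V(2,-2) = 0.000000; V(2,-1) = 0.000000; V(2,+0) = 0.000000; V(2,+1) = 6.524239; V(2,+2) = 17.305111
Backward induction: V(k, j) = exp(-r*dt) * [p_u * V(k+1, j+1) + p_m * V(k+1, j) + p_d * V(k+1, j-1)]
  V(1,-1) = exp(-r*dt) * [p_u*0.000000 + p_m*0.000000 + p_d*0.000000] = 0.000000
  V(1,+0) = exp(-r*dt) * [p_u*6.524239 + p_m*0.000000 + p_d*0.000000] = 1.008202
  V(1,+1) = exp(-r*dt) * [p_u*17.305111 + p_m*6.524239 + p_d*0.000000] = 6.993342
  V(0,+0) = exp(-r*dt) * [p_u*6.993342 + p_m*1.008202 + p_d*0.000000] = 1.748140

Answer: Price = V(0,0) = 1.7481


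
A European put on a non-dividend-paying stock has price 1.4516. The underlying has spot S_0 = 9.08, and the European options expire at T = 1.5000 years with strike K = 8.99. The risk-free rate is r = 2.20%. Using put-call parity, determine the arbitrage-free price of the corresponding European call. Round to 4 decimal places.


Put-call parity: C - P = S_0 * exp(-qT) - K * exp(-rT).
S_0 * exp(-qT) = 9.0800 * 1.00000000 = 9.08000000
K * exp(-rT) = 8.9900 * 0.96753856 = 8.69817165
C = P + S*exp(-qT) - K*exp(-rT)
C = 1.4516 + 9.08000000 - 8.69817165 = 1.8334

Answer: Call price = 1.8334


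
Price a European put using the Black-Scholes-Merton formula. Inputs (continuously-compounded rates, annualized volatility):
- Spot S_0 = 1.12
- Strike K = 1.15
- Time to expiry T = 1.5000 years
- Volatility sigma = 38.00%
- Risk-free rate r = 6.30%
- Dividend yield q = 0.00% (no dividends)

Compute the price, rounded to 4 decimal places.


d1 = (ln(S/K) + (r - q + 0.5*sigma^2) * T) / (sigma * sqrt(T)) = 0.37895485
d2 = d1 - sigma * sqrt(T) = -0.08644820
exp(-rT) = 0.90982773; exp(-qT) = 1.00000000
P = K * exp(-rT) * N(-d2) - S_0 * exp(-qT) * N(-d1)
N(-d1) = 0.35236070; N(-d2) = 0.53444493
P = 1.1500 * 0.90982773 * 0.53444493 - 1.1200 * 1.00000000 * 0.35236070 = 0.1645

Answer: Price = 0.1645


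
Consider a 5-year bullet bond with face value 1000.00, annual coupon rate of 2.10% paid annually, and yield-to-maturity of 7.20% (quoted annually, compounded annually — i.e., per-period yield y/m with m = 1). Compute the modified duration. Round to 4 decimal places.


Answer: Modified duration = 4.4484

Derivation:
Coupon per period c = face * coupon_rate / m = 21.000000
Periods per year m = 1; per-period yield y/m = 0.072000
Number of cashflows N = 5
Cashflows (t years, CF_t, discount factor 1/(1+y/m)^(m*t), PV):
  t = 1.0000: CF_t = 21.000000, DF = 0.932836, PV = 19.589552
  t = 2.0000: CF_t = 21.000000, DF = 0.870183, PV = 18.273836
  t = 3.0000: CF_t = 21.000000, DF = 0.811738, PV = 17.046489
  t = 4.0000: CF_t = 21.000000, DF = 0.757218, PV = 15.901575
  t = 5.0000: CF_t = 1021.000000, DF = 0.706360, PV = 721.193519
Price P = sum_t PV_t = 792.004972
First compute Macaulay numerator sum_t t * PV_t:
  t * PV_t at t = 1.0000: 19.589552
  t * PV_t at t = 2.0000: 36.547672
  t * PV_t at t = 3.0000: 51.139467
  t * PV_t at t = 4.0000: 63.606302
  t * PV_t at t = 5.0000: 3605.967595
Macaulay duration D = 3776.850588 / 792.004972 = 4.768721
Modified duration = D / (1 + y/m) = 4.768721 / (1 + 0.072000) = 4.448434


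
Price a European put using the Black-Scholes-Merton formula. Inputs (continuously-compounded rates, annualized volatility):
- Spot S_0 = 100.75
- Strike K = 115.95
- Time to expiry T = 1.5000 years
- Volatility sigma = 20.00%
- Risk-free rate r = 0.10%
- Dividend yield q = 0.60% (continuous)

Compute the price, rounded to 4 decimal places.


d1 = (ln(S/K) + (r - q + 0.5*sigma^2) * T) / (sigma * sqrt(T)) = -0.48180183
d2 = d1 - sigma * sqrt(T) = -0.72675080
exp(-rT) = 0.99850112; exp(-qT) = 0.99104038
P = K * exp(-rT) * N(-d2) - S_0 * exp(-qT) * N(-d1)
N(-d1) = 0.68502663; N(-d2) = 0.76631069
P = 115.9500 * 0.99850112 * 0.76631069 - 100.7500 * 0.99104038 * 0.68502663 = 20.3225

Answer: Price = 20.3225


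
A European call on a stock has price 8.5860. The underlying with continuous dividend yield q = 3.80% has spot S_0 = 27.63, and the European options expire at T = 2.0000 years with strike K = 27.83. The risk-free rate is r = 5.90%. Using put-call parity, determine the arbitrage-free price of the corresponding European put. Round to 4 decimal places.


Answer: Put price = 7.7105

Derivation:
Put-call parity: C - P = S_0 * exp(-qT) - K * exp(-rT).
S_0 * exp(-qT) = 27.6300 * 0.92681621 = 25.60793179
K * exp(-rT) = 27.8300 * 0.88869605 = 24.73241114
P = C - S*exp(-qT) + K*exp(-rT)
P = 8.5860 - 25.60793179 + 24.73241114 = 7.7105


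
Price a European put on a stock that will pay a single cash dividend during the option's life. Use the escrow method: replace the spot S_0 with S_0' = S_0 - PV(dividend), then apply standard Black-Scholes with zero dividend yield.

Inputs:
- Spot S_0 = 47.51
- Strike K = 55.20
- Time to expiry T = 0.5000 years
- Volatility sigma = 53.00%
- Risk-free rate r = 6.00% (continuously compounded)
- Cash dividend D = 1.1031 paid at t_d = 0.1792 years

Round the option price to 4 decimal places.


PV(D) = D * exp(-r * t_d) = 1.1031 * 0.98930560 = 1.09130300
S_0' = S_0 - PV(D) = 47.5100 - 1.09130300 = 46.41869700
d1 = (ln(S_0'/K) + (r + sigma^2/2)*T) / (sigma*sqrt(T)) = -0.19488296
d2 = d1 - sigma*sqrt(T) = -0.56964955
exp(-rT) = 0.97044553
N(-d1) = 0.57725771; N(-d2) = 0.71554229
P = K * exp(-rT) * N(-d2) - S_0' * N(-d1) = 55.2000 * 0.97044553 * 0.71554229 - 46.41869700 * 0.57725771 = 11.5350

Answer: Price = 11.5350


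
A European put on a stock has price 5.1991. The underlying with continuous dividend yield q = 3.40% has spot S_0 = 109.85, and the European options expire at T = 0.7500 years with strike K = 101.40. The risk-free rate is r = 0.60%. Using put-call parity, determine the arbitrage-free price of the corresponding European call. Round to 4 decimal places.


Put-call parity: C - P = S_0 * exp(-qT) - K * exp(-rT).
S_0 * exp(-qT) = 109.8500 * 0.97482238 = 107.08423833
K * exp(-rT) = 101.4000 * 0.99551011 = 100.94472514
C = P + S*exp(-qT) - K*exp(-rT)
C = 5.1991 + 107.08423833 - 100.94472514 = 11.3386

Answer: Call price = 11.3386


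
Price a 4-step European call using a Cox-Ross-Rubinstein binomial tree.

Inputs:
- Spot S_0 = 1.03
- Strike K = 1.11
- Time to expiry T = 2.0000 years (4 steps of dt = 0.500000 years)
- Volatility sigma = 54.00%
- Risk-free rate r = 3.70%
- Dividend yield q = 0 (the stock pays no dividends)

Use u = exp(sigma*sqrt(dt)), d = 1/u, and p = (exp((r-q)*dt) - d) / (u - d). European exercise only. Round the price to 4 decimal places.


Answer: Price = V(0,0) = 0.2997

Derivation:
dt = T/N = 0.500000
u = exp(sigma*sqrt(dt)) = 1.464974; d = 1/u = 0.682606
p = (exp((r-q)*dt) - d) / (u - d) = 0.429550
Discount per step: exp(-r*dt) = 0.981670
Stock lattice S(k, i) with i counting down-moves:
  k=0: S(0,0) = 1.0300
  k=1: S(1,0) = 1.5089; S(1,1) = 0.7031
  k=2: S(2,0) = 2.2105; S(2,1) = 1.0300; S(2,2) = 0.4799
  k=3: S(3,0) = 3.2384; S(3,1) = 1.5089; S(3,2) = 0.7031; S(3,3) = 0.3276
  k=4: S(4,0) = 4.7441; S(4,1) = 2.2105; S(4,2) = 1.0300; S(4,3) = 0.4799; S(4,4) = 0.2236
Terminal payoffs V(N, i) = max(S_T - K, 0):
  V(4,0) = 3.634137; V(4,1) = 1.100534; V(4,2) = 0.000000; V(4,3) = 0.000000; V(4,4) = 0.000000
Backward induction: V(k, i) = exp(-r*dt) * [p * V(k+1, i) + (1-p) * V(k+1, i+1)].
  V(3,0) = exp(-r*dt) * [p*3.634137 + (1-p)*1.100534] = 2.148722
  V(3,1) = exp(-r*dt) * [p*1.100534 + (1-p)*0.000000] = 0.464069
  V(3,2) = exp(-r*dt) * [p*0.000000 + (1-p)*0.000000] = 0.000000
  V(3,3) = exp(-r*dt) * [p*0.000000 + (1-p)*0.000000] = 0.000000
  V(2,0) = exp(-r*dt) * [p*2.148722 + (1-p)*0.464069] = 1.165941
  V(2,1) = exp(-r*dt) * [p*0.464069 + (1-p)*0.000000] = 0.195687
  V(2,2) = exp(-r*dt) * [p*0.000000 + (1-p)*0.000000] = 0.000000
  V(1,0) = exp(-r*dt) * [p*1.165941 + (1-p)*0.195687] = 0.601233
  V(1,1) = exp(-r*dt) * [p*0.195687 + (1-p)*0.000000] = 0.082517
  V(0,0) = exp(-r*dt) * [p*0.601233 + (1-p)*0.082517] = 0.299735


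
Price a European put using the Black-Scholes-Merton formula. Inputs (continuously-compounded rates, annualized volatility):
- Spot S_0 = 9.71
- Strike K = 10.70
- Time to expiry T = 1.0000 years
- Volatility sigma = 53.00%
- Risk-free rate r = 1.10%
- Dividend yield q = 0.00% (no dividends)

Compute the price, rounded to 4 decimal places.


d1 = (ln(S/K) + (r - q + 0.5*sigma^2) * T) / (sigma * sqrt(T)) = 0.10257083
d2 = d1 - sigma * sqrt(T) = -0.42742917
exp(-rT) = 0.98906028; exp(-qT) = 1.00000000
P = K * exp(-rT) * N(-d2) - S_0 * exp(-qT) * N(-d1)
N(-d1) = 0.45915180; N(-d2) = 0.66546662
P = 10.7000 * 0.98906028 * 0.66546662 - 9.7100 * 1.00000000 * 0.45915180 = 2.5842

Answer: Price = 2.5842


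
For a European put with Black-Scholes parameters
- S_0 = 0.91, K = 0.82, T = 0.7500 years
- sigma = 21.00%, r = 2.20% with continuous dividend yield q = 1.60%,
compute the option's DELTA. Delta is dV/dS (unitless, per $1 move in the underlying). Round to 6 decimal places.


d1 = 0.6882991714; d2 = 0.5064338366
phi(d1) = 0.3148004264; exp(-qT) = 0.9880717129; exp(-rT) = 0.9836353794
N(-d1) = 0.2456322017
Delta = -exp(-qT) * N(-d1) = -0.9880717129 * 0.2456322017 = -0.242702

Answer: Delta = -0.242702


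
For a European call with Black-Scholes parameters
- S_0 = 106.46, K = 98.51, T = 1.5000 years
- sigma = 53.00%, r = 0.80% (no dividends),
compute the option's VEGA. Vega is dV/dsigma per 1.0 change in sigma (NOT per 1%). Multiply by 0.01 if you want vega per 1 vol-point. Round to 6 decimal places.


d1 = 0.4626088795; d2 = -0.1865059024
phi(d1) = 0.3584586308; exp(-qT) = 1.0000000000; exp(-rT) = 0.9880717129
Vega = S * exp(-qT) * phi(d1) * sqrt(T) = 106.4600 * 1.0000000000 * 0.3584586308 * 1.2247448714 = 46.738109

Answer: Vega = 46.738109


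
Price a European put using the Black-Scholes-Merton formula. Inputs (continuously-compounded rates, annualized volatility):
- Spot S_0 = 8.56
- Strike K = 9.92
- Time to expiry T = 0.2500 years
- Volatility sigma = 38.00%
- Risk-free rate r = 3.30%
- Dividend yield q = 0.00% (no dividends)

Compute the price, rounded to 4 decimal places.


d1 = (ln(S/K) + (r - q + 0.5*sigma^2) * T) / (sigma * sqrt(T)) = -0.63764595
d2 = d1 - sigma * sqrt(T) = -0.82764595
exp(-rT) = 0.99178394; exp(-qT) = 1.00000000
P = K * exp(-rT) * N(-d2) - S_0 * exp(-qT) * N(-d1)
N(-d1) = 0.73814791; N(-d2) = 0.79606448
P = 9.9200 * 0.99178394 * 0.79606448 - 8.5600 * 1.00000000 * 0.73814791 = 1.5135

Answer: Price = 1.5135


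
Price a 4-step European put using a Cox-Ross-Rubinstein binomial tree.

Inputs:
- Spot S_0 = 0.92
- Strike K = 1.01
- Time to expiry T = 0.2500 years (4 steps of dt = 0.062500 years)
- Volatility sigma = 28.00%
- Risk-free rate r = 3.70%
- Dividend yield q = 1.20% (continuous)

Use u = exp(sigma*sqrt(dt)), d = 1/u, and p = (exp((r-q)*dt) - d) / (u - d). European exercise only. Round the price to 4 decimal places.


Answer: Price = V(0,0) = 0.1073

Derivation:
dt = T/N = 0.062500
u = exp(sigma*sqrt(dt)) = 1.072508; d = 1/u = 0.932394
p = (exp((r-q)*dt) - d) / (u - d) = 0.493667
Discount per step: exp(-r*dt) = 0.997690
Stock lattice S(k, i) with i counting down-moves:
  k=0: S(0,0) = 0.9200
  k=1: S(1,0) = 0.9867; S(1,1) = 0.8578
  k=2: S(2,0) = 1.0583; S(2,1) = 0.9200; S(2,2) = 0.7998
  k=3: S(3,0) = 1.1350; S(3,1) = 0.9867; S(3,2) = 0.8578; S(3,3) = 0.7457
  k=4: S(4,0) = 1.2173; S(4,1) = 1.0583; S(4,2) = 0.9200; S(4,3) = 0.7998; S(4,4) = 0.6953
Terminal payoffs V(N, i) = max(K - S_T, 0):
  V(4,0) = 0.000000; V(4,1) = 0.000000; V(4,2) = 0.090000; V(4,3) = 0.210190; V(4,4) = 0.314679
Backward induction: V(k, i) = exp(-r*dt) * [p * V(k+1, i) + (1-p) * V(k+1, i+1)].
  V(3,0) = exp(-r*dt) * [p*0.000000 + (1-p)*0.000000] = 0.000000
  V(3,1) = exp(-r*dt) * [p*0.000000 + (1-p)*0.090000] = 0.045465
  V(3,2) = exp(-r*dt) * [p*0.090000 + (1-p)*0.210190] = 0.150508
  V(3,3) = exp(-r*dt) * [p*0.210190 + (1-p)*0.314679] = 0.262489
  V(2,0) = exp(-r*dt) * [p*0.000000 + (1-p)*0.045465] = 0.022967
  V(2,1) = exp(-r*dt) * [p*0.045465 + (1-p)*0.150508] = 0.098424
  V(2,2) = exp(-r*dt) * [p*0.150508 + (1-p)*0.262489] = 0.206729
  V(1,0) = exp(-r*dt) * [p*0.022967 + (1-p)*0.098424] = 0.061032
  V(1,1) = exp(-r*dt) * [p*0.098424 + (1-p)*0.206729] = 0.152908
  V(0,0) = exp(-r*dt) * [p*0.061032 + (1-p)*0.152908] = 0.107303


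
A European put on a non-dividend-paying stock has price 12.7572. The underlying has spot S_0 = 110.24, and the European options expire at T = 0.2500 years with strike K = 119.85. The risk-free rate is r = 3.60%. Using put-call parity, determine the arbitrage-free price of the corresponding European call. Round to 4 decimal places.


Answer: Call price = 4.2210

Derivation:
Put-call parity: C - P = S_0 * exp(-qT) - K * exp(-rT).
S_0 * exp(-qT) = 110.2400 * 1.00000000 = 110.24000000
K * exp(-rT) = 119.8500 * 0.99104038 = 118.77618940
C = P + S*exp(-qT) - K*exp(-rT)
C = 12.7572 + 110.24000000 - 118.77618940 = 4.2210


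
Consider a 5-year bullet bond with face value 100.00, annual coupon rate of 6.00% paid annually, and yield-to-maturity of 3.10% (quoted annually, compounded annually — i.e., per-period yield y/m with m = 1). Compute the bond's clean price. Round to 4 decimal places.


Answer: Price = 113.2433

Derivation:
Coupon per period c = face * coupon_rate / m = 6.000000
Periods per year m = 1; per-period yield y/m = 0.031000
Number of cashflows N = 5
Cashflows (t years, CF_t, discount factor 1/(1+y/m)^(m*t), PV):
  t = 1.0000: CF_t = 6.000000, DF = 0.969932, PV = 5.819593
  t = 2.0000: CF_t = 6.000000, DF = 0.940768, PV = 5.644610
  t = 3.0000: CF_t = 6.000000, DF = 0.912481, PV = 5.474888
  t = 4.0000: CF_t = 6.000000, DF = 0.885045, PV = 5.310270
  t = 5.0000: CF_t = 106.000000, DF = 0.858434, PV = 90.993954
Price P = sum_t PV_t = 113.243315


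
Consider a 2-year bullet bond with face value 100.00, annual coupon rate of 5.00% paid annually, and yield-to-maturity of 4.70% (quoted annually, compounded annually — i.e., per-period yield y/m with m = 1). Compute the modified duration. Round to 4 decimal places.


Answer: Modified duration = 1.8649

Derivation:
Coupon per period c = face * coupon_rate / m = 5.000000
Periods per year m = 1; per-period yield y/m = 0.047000
Number of cashflows N = 2
Cashflows (t years, CF_t, discount factor 1/(1+y/m)^(m*t), PV):
  t = 1.0000: CF_t = 5.000000, DF = 0.955110, PV = 4.775549
  t = 2.0000: CF_t = 105.000000, DF = 0.912235, PV = 95.784654
Price P = sum_t PV_t = 100.560203
First compute Macaulay numerator sum_t t * PV_t:
  t * PV_t at t = 1.0000: 4.775549
  t * PV_t at t = 2.0000: 191.569308
Macaulay duration D = 196.344858 / 100.560203 = 1.952511
Modified duration = D / (1 + y/m) = 1.952511 / (1 + 0.047000) = 1.864862


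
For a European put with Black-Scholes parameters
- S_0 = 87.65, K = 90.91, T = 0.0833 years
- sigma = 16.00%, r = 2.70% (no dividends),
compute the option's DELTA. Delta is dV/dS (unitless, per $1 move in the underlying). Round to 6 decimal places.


d1 = -0.7190110394; d2 = -0.7651898224
phi(d1) = 0.3080703939; exp(-qT) = 1.0000000000; exp(-rT) = 0.9977534273
N(-d1) = 0.7639329411
Delta = -exp(-qT) * N(-d1) = -1.0000000000 * 0.7639329411 = -0.763933

Answer: Delta = -0.763933


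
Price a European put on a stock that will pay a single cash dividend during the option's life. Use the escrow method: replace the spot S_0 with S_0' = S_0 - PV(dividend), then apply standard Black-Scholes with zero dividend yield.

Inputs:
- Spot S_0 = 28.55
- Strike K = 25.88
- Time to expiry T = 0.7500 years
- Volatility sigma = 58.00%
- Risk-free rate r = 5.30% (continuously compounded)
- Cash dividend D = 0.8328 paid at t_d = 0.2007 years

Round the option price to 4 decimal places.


Answer: Price = 3.9066

Derivation:
PV(D) = D * exp(-r * t_d) = 0.8328 * 0.98941927 = 0.82398837
S_0' = S_0 - PV(D) = 28.5500 - 0.82398837 = 27.72601163
d1 = (ln(S_0'/K) + (r + sigma^2/2)*T) / (sigma*sqrt(T)) = 0.46745573
d2 = d1 - sigma*sqrt(T) = -0.03483901
exp(-rT) = 0.96102967
N(-d1) = 0.32008693; N(-d2) = 0.51389594
P = K * exp(-rT) * N(-d2) - S_0' * N(-d1) = 25.8800 * 0.96102967 * 0.51389594 - 27.72601163 * 0.32008693 = 3.9066


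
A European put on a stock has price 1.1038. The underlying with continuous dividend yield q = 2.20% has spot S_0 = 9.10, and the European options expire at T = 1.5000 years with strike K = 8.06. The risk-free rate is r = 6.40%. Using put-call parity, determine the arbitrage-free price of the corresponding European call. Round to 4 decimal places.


Answer: Call price = 2.5862

Derivation:
Put-call parity: C - P = S_0 * exp(-qT) - K * exp(-rT).
S_0 * exp(-qT) = 9.1000 * 0.96753856 = 8.80460089
K * exp(-rT) = 8.0600 * 0.90846402 = 7.32221997
C = P + S*exp(-qT) - K*exp(-rT)
C = 1.1038 + 8.80460089 - 7.32221997 = 2.5862


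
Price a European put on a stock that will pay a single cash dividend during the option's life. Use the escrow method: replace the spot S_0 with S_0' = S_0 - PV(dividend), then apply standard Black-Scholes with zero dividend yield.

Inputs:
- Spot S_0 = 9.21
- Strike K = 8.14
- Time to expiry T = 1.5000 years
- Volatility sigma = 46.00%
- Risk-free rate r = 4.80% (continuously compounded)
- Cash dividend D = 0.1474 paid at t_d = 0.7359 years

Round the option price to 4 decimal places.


PV(D) = D * exp(-r * t_d) = 0.1474 * 0.96529338 = 0.14228424
S_0' = S_0 - PV(D) = 9.2100 - 0.14228424 = 9.06771576
d1 = (ln(S_0'/K) + (r + sigma^2/2)*T) / (sigma*sqrt(T)) = 0.60106610
d2 = d1 - sigma*sqrt(T) = 0.03768346
exp(-rT) = 0.93053090
N(-d1) = 0.27389798; N(-d2) = 0.48497003
P = K * exp(-rT) * N(-d2) - S_0' * N(-d1) = 8.1400 * 0.93053090 * 0.48497003 - 9.06771576 * 0.27389798 = 1.1898

Answer: Price = 1.1898


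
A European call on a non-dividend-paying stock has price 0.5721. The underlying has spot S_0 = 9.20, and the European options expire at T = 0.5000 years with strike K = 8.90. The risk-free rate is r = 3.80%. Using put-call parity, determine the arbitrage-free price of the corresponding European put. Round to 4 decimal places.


Put-call parity: C - P = S_0 * exp(-qT) - K * exp(-rT).
S_0 * exp(-qT) = 9.2000 * 1.00000000 = 9.20000000
K * exp(-rT) = 8.9000 * 0.98117936 = 8.73249632
P = C - S*exp(-qT) + K*exp(-rT)
P = 0.5721 - 9.20000000 + 8.73249632 = 0.1046

Answer: Put price = 0.1046


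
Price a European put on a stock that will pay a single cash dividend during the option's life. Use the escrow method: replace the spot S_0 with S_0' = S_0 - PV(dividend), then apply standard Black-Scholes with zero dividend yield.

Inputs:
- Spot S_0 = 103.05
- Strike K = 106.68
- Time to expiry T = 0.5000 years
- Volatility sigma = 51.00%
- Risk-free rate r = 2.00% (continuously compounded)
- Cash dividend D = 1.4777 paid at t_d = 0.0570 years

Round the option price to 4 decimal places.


PV(D) = D * exp(-r * t_d) = 1.4777 * 0.99886065 = 1.47601638
S_0' = S_0 - PV(D) = 103.0500 - 1.47601638 = 101.57398362
d1 = (ln(S_0'/K) + (r + sigma^2/2)*T) / (sigma*sqrt(T)) = 0.07203820
d2 = d1 - sigma*sqrt(T) = -0.28858626
exp(-rT) = 0.99004983
N(-d1) = 0.47128575; N(-d2) = 0.61355099
P = K * exp(-rT) * N(-d2) - S_0' * N(-d1) = 106.6800 * 0.99004983 * 0.61355099 - 101.57398362 * 0.47128575 = 16.9320

Answer: Price = 16.9320


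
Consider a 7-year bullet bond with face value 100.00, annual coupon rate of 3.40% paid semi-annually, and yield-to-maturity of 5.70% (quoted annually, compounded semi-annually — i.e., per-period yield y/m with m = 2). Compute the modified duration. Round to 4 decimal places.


Coupon per period c = face * coupon_rate / m = 1.700000
Periods per year m = 2; per-period yield y/m = 0.028500
Number of cashflows N = 14
Cashflows (t years, CF_t, discount factor 1/(1+y/m)^(m*t), PV):
  t = 0.5000: CF_t = 1.700000, DF = 0.972290, PV = 1.652893
  t = 1.0000: CF_t = 1.700000, DF = 0.945347, PV = 1.607090
  t = 1.5000: CF_t = 1.700000, DF = 0.919152, PV = 1.562558
  t = 2.0000: CF_t = 1.700000, DF = 0.893682, PV = 1.519259
  t = 2.5000: CF_t = 1.700000, DF = 0.868917, PV = 1.477160
  t = 3.0000: CF_t = 1.700000, DF = 0.844840, PV = 1.436227
  t = 3.5000: CF_t = 1.700000, DF = 0.821429, PV = 1.396429
  t = 4.0000: CF_t = 1.700000, DF = 0.798667, PV = 1.357734
  t = 4.5000: CF_t = 1.700000, DF = 0.776536, PV = 1.320110
  t = 5.0000: CF_t = 1.700000, DF = 0.755018, PV = 1.283530
  t = 5.5000: CF_t = 1.700000, DF = 0.734096, PV = 1.247963
  t = 6.0000: CF_t = 1.700000, DF = 0.713754, PV = 1.213381
  t = 6.5000: CF_t = 1.700000, DF = 0.693976, PV = 1.179758
  t = 7.0000: CF_t = 101.700000, DF = 0.674745, PV = 68.621595
Price P = sum_t PV_t = 86.875687
First compute Macaulay numerator sum_t t * PV_t:
  t * PV_t at t = 0.5000: 0.826446
  t * PV_t at t = 1.0000: 1.607090
  t * PV_t at t = 1.5000: 2.343836
  t * PV_t at t = 2.0000: 3.038517
  t * PV_t at t = 2.5000: 3.692899
  t * PV_t at t = 3.0000: 4.308682
  t * PV_t at t = 3.5000: 4.887501
  t * PV_t at t = 4.0000: 5.430934
  t * PV_t at t = 4.5000: 5.940497
  t * PV_t at t = 5.0000: 6.417649
  t * PV_t at t = 5.5000: 6.863796
  t * PV_t at t = 6.0000: 7.280289
  t * PV_t at t = 6.5000: 7.668430
  t * PV_t at t = 7.0000: 480.351165
Macaulay duration D = 540.657732 / 86.875687 = 6.223349
Modified duration = D / (1 + y/m) = 6.223349 / (1 + 0.028500) = 6.050899

Answer: Modified duration = 6.0509


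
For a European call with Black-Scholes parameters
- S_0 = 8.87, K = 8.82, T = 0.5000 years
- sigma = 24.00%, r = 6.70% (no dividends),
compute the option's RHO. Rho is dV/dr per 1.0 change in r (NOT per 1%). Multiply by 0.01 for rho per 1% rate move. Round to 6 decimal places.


Answer: Rho = 2.379638

Derivation:
d1 = 0.3155636445; d2 = 0.1458580170
phi(d1) = 0.3795652576; exp(-qT) = 1.0000000000; exp(-rT) = 0.9670549112
N(d2) = 0.5579832627
Rho = K*T*exp(-rT)*N(d2) = 8.8200 * 0.5000 * 0.9670549112 * 0.5579832627 = 2.379638


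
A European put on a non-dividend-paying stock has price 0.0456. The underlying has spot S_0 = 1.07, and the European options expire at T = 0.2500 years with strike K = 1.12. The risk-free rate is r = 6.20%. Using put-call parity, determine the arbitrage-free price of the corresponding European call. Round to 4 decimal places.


Put-call parity: C - P = S_0 * exp(-qT) - K * exp(-rT).
S_0 * exp(-qT) = 1.0700 * 1.00000000 = 1.07000000
K * exp(-rT) = 1.1200 * 0.98461951 = 1.10277385
C = P + S*exp(-qT) - K*exp(-rT)
C = 0.0456 + 1.07000000 - 1.10277385 = 0.0128

Answer: Call price = 0.0128


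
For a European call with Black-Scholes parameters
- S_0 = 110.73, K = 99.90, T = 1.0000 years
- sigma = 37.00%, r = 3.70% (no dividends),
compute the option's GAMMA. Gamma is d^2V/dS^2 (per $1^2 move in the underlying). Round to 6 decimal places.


Answer: Gamma = 0.008309

Derivation:
d1 = 0.5631760002; d2 = 0.1931760002
phi(d1) = 0.3404380403; exp(-qT) = 1.0000000000; exp(-rT) = 0.9636761353
Gamma = exp(-qT) * phi(d1) / (S * sigma * sqrt(T)) = 1.0000000000 * 0.3404380403 / (110.7300 * 0.3700 * 1.0000000000) = 0.008309


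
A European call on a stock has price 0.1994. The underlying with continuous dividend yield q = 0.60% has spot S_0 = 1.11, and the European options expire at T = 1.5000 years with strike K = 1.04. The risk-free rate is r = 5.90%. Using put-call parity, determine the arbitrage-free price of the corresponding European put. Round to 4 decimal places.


Answer: Put price = 0.0513

Derivation:
Put-call parity: C - P = S_0 * exp(-qT) - K * exp(-rT).
S_0 * exp(-qT) = 1.1100 * 0.99104038 = 1.10005482
K * exp(-rT) = 1.0400 * 0.91530311 = 0.95191524
P = C - S*exp(-qT) + K*exp(-rT)
P = 0.1994 - 1.10005482 + 0.95191524 = 0.0513


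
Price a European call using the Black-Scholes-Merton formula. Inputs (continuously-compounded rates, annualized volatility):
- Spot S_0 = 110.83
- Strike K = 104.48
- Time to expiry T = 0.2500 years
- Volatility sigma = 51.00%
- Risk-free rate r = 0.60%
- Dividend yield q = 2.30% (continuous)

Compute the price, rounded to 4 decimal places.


Answer: Price = 14.0660

Derivation:
d1 = (ln(S/K) + (r - q + 0.5*sigma^2) * T) / (sigma * sqrt(T)) = 0.34221306
d2 = d1 - sigma * sqrt(T) = 0.08721306
exp(-rT) = 0.99850112; exp(-qT) = 0.99426650
C = S_0 * exp(-qT) * N(d1) - K * exp(-rT) * N(d2)
N(d1) = 0.63390472; N(d2) = 0.53474892
C = 110.8300 * 0.99426650 * 0.63390472 - 104.4800 * 0.99850112 * 0.53474892 = 14.0660
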